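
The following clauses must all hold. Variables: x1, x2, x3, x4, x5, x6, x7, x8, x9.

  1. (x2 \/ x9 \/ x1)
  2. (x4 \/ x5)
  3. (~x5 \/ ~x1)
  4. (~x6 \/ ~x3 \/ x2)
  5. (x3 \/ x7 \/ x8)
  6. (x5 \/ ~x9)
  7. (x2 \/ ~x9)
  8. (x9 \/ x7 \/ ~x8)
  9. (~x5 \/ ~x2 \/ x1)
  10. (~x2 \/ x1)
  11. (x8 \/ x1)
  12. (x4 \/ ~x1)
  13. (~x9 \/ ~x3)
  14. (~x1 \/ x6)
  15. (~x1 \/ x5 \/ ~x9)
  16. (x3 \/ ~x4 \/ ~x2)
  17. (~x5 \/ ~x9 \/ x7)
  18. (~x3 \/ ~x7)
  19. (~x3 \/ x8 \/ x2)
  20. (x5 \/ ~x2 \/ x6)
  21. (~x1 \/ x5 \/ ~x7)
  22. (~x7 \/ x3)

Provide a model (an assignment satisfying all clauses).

x1 = 1  x2 = 1  x3 = 1  x4 = 1  x5 = 0  x6 = 1  x7 = 0  x8 = 0  x9 = 0

Check each clause:
  1. (x1 \/ x2 \/ x9) — x2 is true.
  2. (x5 \/ x4) — x4 is true.
  3. (~x5 \/ ~x1) — ~x5 is true.
  4. (~x3 \/ ~x6 \/ x2) — x2 is true.
  5. (x7 \/ x3 \/ x8) — x3 is true.
  6. (~x9 \/ x5) — ~x9 is true.
  7. (~x9 \/ x2) — x2 is true.
  8. (x9 \/ x7 \/ ~x8) — ~x8 is true.
  9. (~x2 \/ x1 \/ ~x5) — x1 is true.
  10. (x1 \/ ~x2) — x1 is true.
  11. (x1 \/ x8) — x1 is true.
  12. (~x1 \/ x4) — x4 is true.
  13. (~x3 \/ ~x9) — ~x9 is true.
  14. (x6 \/ ~x1) — x6 is true.
  15. (~x1 \/ x5 \/ ~x9) — ~x9 is true.
  16. (~x4 \/ ~x2 \/ x3) — x3 is true.
  17. (x7 \/ ~x9 \/ ~x5) — ~x5 is true.
  18. (~x7 \/ ~x3) — ~x7 is true.
  19. (~x3 \/ x8 \/ x2) — x2 is true.
  20. (x5 \/ x6 \/ ~x2) — x6 is true.
  21. (~x1 \/ ~x7 \/ x5) — ~x7 is true.
  22. (x3 \/ ~x7) — ~x7 is true.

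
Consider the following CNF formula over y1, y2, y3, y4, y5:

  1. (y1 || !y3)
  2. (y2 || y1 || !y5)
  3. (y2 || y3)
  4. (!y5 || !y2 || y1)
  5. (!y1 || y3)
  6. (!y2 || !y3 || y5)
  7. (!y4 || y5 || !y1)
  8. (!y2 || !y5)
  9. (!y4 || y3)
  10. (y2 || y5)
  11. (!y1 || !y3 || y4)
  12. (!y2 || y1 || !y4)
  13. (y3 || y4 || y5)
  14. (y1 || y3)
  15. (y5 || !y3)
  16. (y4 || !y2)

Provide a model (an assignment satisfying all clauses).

y1=1, y2=0, y3=1, y4=1, y5=1

Check each clause:
  1. (y1 || !y3) — y1 is true.
  2. (y2 || y1 || !y5) — y1 is true.
  3. (y3 || y2) — y3 is true.
  4. (!y2 || y1 || !y5) — y1 is true.
  5. (!y1 || y3) — y3 is true.
  6. (!y2 || !y3 || y5) — y5 is true.
  7. (!y4 || y5 || !y1) — y5 is true.
  8. (!y2 || !y5) — !y2 is true.
  9. (y3 || !y4) — y3 is true.
  10. (y5 || y2) — y5 is true.
  11. (y4 || !y3 || !y1) — y4 is true.
  12. (y1 || !y2 || !y4) — y1 is true.
  13. (y5 || y3 || y4) — y3 is true.
  14. (y1 || y3) — y1 is true.
  15. (!y3 || y5) — y5 is true.
  16. (y4 || !y2) — y4 is true.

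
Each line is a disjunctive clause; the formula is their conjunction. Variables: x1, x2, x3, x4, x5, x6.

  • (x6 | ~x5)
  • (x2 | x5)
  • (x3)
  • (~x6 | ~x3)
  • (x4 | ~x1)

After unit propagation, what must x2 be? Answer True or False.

True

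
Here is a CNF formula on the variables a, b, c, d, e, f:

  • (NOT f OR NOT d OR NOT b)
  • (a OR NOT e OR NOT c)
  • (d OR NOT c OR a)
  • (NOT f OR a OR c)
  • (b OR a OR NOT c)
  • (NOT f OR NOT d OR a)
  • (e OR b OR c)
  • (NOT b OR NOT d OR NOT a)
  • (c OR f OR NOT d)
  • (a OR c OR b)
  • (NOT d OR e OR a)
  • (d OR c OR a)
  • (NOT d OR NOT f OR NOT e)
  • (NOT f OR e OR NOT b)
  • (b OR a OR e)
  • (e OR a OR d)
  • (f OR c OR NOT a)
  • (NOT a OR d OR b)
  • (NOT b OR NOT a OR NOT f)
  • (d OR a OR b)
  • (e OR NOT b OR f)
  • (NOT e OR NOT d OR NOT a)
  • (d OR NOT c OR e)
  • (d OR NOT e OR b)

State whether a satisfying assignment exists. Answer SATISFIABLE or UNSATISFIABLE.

Set a = True and propagate.
For the remaining variables, b = False, c = True, d = True, e = False, f = False works.
So a = T, b = F, c = T, d = T, e = F, f = F is a satisfying assignment.

SATISFIABLE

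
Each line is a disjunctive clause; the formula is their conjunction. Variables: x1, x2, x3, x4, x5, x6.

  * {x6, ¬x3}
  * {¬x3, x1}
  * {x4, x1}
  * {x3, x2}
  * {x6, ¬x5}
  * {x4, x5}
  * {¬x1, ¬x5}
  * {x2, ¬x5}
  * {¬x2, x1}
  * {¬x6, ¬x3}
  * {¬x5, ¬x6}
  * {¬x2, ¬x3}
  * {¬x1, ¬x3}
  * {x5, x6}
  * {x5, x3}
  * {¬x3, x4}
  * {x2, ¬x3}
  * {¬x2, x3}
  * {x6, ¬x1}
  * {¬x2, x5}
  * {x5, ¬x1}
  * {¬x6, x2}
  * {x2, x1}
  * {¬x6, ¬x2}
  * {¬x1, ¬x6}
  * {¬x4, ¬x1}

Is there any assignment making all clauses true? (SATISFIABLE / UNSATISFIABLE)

x1 = True:
  propagation gives x5=False; an empty clause results — contradiction.
x1 = False:
  propagation gives x3=False, x4=True, x2=True; an empty clause results — contradiction.
Every branch closes, so no satisfying assignment exists.

UNSATISFIABLE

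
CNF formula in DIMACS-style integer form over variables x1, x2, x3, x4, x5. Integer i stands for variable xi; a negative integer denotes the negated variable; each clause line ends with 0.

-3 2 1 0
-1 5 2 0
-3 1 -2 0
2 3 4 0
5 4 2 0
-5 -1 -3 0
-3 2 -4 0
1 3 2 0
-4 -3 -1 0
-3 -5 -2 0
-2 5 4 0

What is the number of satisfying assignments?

7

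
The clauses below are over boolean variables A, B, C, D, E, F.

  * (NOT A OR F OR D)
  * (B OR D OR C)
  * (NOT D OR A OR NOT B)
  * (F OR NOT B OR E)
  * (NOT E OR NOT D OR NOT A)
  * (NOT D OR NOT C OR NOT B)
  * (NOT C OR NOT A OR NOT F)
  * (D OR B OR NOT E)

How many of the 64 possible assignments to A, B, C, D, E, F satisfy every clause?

22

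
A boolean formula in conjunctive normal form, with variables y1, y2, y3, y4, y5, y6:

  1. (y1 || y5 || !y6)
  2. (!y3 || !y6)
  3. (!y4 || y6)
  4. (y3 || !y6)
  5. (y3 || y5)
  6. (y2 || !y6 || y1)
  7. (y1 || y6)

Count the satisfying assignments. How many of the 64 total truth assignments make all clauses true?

6

The models are:
  y1=1 y2=0 y3=0 y4=0 y5=1 y6=0
  y1=1 y2=0 y3=1 y4=0 y5=0 y6=0
  y1=1 y2=0 y3=1 y4=0 y5=1 y6=0
  y1=1 y2=1 y3=0 y4=0 y5=1 y6=0
  y1=1 y2=1 y3=1 y4=0 y5=0 y6=0
  y1=1 y2=1 y3=1 y4=0 y5=1 y6=0
That's 6 in total.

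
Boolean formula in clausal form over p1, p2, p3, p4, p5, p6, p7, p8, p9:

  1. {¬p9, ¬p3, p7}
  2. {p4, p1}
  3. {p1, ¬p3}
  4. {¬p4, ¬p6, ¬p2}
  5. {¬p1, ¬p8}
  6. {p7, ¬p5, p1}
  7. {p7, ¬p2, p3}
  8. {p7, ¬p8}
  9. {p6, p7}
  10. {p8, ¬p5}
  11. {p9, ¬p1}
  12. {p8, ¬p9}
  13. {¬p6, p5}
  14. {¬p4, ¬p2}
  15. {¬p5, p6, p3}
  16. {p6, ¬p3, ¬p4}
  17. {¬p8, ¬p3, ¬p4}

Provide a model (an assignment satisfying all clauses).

p1=F, p2=F, p3=F, p4=T, p5=T, p6=T, p7=T, p8=T, p9=T

Check each clause:
  1. {p7, ¬p9, ¬p3} — ¬p3 is true.
  2. {p4, p1} — p4 is true.
  3. {¬p3, p1} — ¬p3 is true.
  4. {¬p4, ¬p6, ¬p2} — ¬p2 is true.
  5. {¬p8, ¬p1} — ¬p1 is true.
  6. {p1, ¬p5, p7} — p7 is true.
  7. {¬p2, p7, p3} — ¬p2 is true.
  8. {¬p8, p7} — p7 is true.
  9. {p6, p7} — p6 is true.
  10. {p8, ¬p5} — p8 is true.
  11. {¬p1, p9} — p9 is true.
  12. {p8, ¬p9} — p8 is true.
  13. {¬p6, p5} — p5 is true.
  14. {¬p2, ¬p4} — ¬p2 is true.
  15. {p6, p3, ¬p5} — p6 is true.
  16. {¬p4, p6, ¬p3} — ¬p3 is true.
  17. {¬p8, ¬p4, ¬p3} — ¬p3 is true.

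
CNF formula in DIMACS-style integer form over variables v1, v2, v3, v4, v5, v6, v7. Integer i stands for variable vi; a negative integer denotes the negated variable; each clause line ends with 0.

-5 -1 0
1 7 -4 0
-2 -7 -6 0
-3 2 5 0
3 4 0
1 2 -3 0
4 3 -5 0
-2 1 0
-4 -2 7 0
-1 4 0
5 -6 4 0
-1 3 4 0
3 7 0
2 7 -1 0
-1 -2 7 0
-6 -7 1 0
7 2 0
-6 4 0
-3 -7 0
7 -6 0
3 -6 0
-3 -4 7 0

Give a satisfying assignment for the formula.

v1=True, v2=False, v3=False, v4=True, v5=False, v6=False, v7=True

Pure literal: v6 appears only negated; assign v6 = False.
Branch on v1: take v1 = True.
  then v5 is forced to False.
  then v4 is forced to True.
The remaining clauses are satisfied by v2 = False, v3 = False, v7 = True.
Every clause has at least one true literal under this assignment.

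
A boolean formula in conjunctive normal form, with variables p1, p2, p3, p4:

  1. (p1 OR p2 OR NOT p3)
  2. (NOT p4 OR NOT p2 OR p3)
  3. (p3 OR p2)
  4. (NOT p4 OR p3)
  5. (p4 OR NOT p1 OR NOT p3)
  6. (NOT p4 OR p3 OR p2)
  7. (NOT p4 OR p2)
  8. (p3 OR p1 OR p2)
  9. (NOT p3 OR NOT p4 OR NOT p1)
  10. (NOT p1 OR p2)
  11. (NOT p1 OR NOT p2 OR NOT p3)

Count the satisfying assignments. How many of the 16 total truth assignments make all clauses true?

4

Satisfying assignments:
  p1=0 p2=1 p3=0 p4=0
  p1=0 p2=1 p3=1 p4=0
  p1=0 p2=1 p3=1 p4=1
  p1=1 p2=1 p3=0 p4=0
Count: 4.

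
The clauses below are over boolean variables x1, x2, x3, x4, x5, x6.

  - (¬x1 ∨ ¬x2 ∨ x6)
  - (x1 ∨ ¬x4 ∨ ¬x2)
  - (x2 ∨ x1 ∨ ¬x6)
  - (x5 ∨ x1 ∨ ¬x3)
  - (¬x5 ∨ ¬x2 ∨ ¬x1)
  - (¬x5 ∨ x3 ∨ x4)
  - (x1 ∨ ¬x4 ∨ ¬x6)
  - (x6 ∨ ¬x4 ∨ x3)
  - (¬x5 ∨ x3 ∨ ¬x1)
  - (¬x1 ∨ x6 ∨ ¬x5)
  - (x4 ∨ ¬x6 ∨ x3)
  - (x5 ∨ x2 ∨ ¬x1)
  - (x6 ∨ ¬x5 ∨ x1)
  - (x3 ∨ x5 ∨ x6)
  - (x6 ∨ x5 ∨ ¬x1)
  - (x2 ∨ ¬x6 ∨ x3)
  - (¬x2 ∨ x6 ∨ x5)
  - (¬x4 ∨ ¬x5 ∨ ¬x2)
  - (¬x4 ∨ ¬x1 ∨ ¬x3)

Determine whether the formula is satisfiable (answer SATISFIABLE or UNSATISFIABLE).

Set x1 = True and propagate.
For the remaining variables, x2 = True, x3 = True, x4 = False, x5 = False, x6 = True works.
So x1 = T, x2 = T, x3 = T, x4 = F, x5 = F, x6 = T is a satisfying assignment.

SATISFIABLE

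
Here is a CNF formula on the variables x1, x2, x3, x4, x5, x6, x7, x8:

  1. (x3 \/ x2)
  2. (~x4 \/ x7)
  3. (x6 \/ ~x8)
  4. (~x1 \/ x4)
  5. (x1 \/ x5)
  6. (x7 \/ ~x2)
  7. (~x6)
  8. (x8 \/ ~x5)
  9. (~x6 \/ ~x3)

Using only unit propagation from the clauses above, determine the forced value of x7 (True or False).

True

Unit clause (~x6) sets x6 = False.
From (x6 \/ ~x8) and x6 = False: x8 = False.
In (x8 \/ ~x5), x8 is now false; ~x5 must hold, so x5 = False.
(x5 \/ x1): since x5 = False, the clause reduces to (x1). x1 = True.
In (x4 \/ ~x1), ~x1 is now false; x4 must hold, so x4 = True.
(~x4 \/ x7) with x4 = True leaves only x7, so x7 = True.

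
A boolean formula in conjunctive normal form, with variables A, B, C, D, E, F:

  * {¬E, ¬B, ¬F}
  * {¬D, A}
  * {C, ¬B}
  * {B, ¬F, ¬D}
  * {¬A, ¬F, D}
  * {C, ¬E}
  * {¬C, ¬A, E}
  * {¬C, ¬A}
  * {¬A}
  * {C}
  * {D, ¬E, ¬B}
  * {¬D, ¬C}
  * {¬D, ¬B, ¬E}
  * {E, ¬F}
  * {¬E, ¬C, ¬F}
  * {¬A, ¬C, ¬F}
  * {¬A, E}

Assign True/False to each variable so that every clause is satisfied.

A=False, B=False, C=True, D=False, E=True, F=False

The clause (¬A) is unit: A must be False.
Unit propagation: (¬D) forces D = False.
The clause (C) is unit: C must be True.
B occurs only negated in the remaining clauses — set B = False.
F occurs only negated in the remaining clauses — set F = False.
E is now unconstrained; take E = True.
Every clause has at least one true literal under this assignment.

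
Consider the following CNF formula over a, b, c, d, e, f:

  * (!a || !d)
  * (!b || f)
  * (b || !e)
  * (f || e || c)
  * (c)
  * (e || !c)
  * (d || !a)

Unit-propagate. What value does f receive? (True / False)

True

(c) stands alone — c = True.
(!c || e) with c = True leaves only e, so e = True.
(b || !e): since e = True, the clause reduces to (b). b = True.
(!b || f) with b = True leaves only f, so f = True.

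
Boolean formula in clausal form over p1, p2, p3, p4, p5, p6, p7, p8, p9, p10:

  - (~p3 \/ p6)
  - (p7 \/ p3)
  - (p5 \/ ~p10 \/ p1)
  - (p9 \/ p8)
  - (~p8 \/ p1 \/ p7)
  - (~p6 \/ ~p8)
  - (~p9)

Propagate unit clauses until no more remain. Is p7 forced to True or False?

True

(~p9) is a unit clause: p9 = False.
(p8 \/ p9): since p9 = False, the clause reduces to (p8). p8 = True.
In (~p6 \/ ~p8), ~p8 is now false; ~p6 must hold, so p6 = False.
(~p3 \/ p6) with p6 = False leaves only ~p3, so p3 = False.
(p7 \/ p3): since p3 = False, the clause reduces to (p7). p7 = True.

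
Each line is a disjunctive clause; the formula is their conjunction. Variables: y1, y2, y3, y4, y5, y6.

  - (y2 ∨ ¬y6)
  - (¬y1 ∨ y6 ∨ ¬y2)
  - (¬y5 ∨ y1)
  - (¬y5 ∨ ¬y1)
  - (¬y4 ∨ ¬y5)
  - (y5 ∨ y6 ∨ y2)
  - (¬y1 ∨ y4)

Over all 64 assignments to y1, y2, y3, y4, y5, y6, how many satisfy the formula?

Split on y1, then y5.
  y1=T, y5=T: a clause becomes empty — 0.
  y1=T, y5=F: remaining (y2,y3,y4,y6) ∈ {(T,F,T,T); (T,T,T,T)} — 2.
  y1=F, y5=T: a clause becomes empty — 0.
  y1=F, y5=F: forces y2=T; y3, y4, y6 free → 2^3 = 8.
Total: 0 + 2 + 0 + 8 = 10.

10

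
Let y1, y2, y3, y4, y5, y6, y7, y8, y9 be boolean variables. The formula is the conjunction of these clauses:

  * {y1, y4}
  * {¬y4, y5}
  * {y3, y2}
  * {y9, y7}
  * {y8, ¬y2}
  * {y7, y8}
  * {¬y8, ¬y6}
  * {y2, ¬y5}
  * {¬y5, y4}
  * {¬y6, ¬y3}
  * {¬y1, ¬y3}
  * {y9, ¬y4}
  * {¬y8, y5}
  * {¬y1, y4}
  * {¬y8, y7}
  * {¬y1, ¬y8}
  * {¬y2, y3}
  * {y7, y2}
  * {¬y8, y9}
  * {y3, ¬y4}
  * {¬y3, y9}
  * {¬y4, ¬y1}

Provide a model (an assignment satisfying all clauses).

Pure literal: y6 appears only negated; assign y6 = False.
y7 occurs only positively in the remaining clauses — set y7 = True.
Branch on y1: take y1 = False.
  then y4 is forced to True.
  then y5 is forced to True.
  then y2 is forced to True.
  then y8 is forced to True.
  then y9 is forced to True.
  then y3 is forced to True.
Every clause has at least one true literal under this assignment.

y1 = 0, y2 = 1, y3 = 1, y4 = 1, y5 = 1, y6 = 0, y7 = 1, y8 = 1, y9 = 1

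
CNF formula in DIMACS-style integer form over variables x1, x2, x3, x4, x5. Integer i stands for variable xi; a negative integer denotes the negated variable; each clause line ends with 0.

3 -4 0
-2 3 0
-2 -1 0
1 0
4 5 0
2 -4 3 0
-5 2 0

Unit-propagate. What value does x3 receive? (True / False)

True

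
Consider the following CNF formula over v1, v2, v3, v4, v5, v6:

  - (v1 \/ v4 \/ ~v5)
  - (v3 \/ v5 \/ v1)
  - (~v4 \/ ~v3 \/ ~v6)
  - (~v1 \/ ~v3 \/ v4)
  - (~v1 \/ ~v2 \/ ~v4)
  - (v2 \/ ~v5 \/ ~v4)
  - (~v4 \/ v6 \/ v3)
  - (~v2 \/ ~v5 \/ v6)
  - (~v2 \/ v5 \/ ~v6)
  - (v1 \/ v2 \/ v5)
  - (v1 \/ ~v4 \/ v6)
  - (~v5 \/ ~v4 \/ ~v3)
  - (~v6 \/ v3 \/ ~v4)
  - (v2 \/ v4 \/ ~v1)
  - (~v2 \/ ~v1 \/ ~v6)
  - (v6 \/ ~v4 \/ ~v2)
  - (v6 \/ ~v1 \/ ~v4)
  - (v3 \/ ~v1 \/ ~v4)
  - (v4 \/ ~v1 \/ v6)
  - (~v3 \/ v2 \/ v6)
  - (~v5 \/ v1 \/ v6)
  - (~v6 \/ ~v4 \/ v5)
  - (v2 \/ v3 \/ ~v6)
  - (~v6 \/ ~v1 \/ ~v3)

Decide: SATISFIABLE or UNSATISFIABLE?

SATISFIABLE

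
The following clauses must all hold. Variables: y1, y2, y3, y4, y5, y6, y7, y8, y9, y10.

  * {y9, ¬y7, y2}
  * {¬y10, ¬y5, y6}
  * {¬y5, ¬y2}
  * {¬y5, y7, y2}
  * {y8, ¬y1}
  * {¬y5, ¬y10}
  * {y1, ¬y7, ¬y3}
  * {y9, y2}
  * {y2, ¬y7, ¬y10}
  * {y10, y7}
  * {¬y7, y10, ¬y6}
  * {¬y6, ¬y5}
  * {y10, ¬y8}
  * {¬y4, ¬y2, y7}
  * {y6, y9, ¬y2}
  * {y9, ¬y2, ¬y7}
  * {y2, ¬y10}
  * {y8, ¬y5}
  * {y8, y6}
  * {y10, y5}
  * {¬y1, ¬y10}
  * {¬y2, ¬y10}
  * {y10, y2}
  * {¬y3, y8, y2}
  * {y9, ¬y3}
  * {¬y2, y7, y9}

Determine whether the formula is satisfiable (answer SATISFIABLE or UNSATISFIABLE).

UNSATISFIABLE

y2 = True:
  propagation gives y5=False, y10=True; an empty clause results — contradiction.
y2 = False:
  propagation gives y9=True, y10=False; an empty clause results — contradiction.
Every branch closes, so no satisfying assignment exists.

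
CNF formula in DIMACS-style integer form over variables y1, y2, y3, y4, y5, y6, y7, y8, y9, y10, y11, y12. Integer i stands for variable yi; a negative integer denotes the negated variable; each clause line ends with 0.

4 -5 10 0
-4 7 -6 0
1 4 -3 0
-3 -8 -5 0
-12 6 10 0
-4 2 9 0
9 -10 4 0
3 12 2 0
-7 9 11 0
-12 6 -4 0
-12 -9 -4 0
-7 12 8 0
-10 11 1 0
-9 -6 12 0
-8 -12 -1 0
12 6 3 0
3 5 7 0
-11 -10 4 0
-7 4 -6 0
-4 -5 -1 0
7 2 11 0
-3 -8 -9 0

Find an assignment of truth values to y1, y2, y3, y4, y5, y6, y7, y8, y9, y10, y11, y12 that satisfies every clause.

y1=True, y2=True, y3=False, y4=True, y5=False, y6=True, y7=True, y8=True, y9=False, y10=True, y11=True, y12=False

Pure literal: y2 appears only positively; assign y2 = True.
Set y1 = True and propagate.
For the remaining variables, y3 = False, y4 = True, y5 = False, y6 = True, y7 = True, y8 = True, y9 = False, y10 = True, y11 = True, y12 = False works.
Every clause has at least one true literal under this assignment.
Check each clause:
  1. (y4 || !y5 || y10) — y10 is true.
  2. (y7 || !y4 || !y6) — y7 is true.
  3. (y1 || y4 || !y3) — y1 is true.
  4. (!y3 || !y5 || !y8) — !y5 is true.
  5. (y6 || y10 || !y12) — y10 is true.
  6. (y9 || !y4 || y2) — y2 is true.
  7. (y9 || y4 || !y10) — y4 is true.
  8. (y3 || y2 || y12) — y2 is true.
  9. (!y7 || y11 || y9) — y11 is true.
  10. (!y4 || y6 || !y12) — !y12 is true.
  11. (!y12 || !y9 || !y4) — !y12 is true.
  12. (y8 || !y7 || y12) — y8 is true.
  13. (!y10 || y1 || y11) — y1 is true.
  14. (!y6 || !y9 || y12) — !y9 is true.
  15. (!y8 || !y1 || !y12) — !y12 is true.
  16. (y6 || y12 || y3) — y6 is true.
  17. (y7 || y5 || y3) — y7 is true.
  18. (y4 || !y11 || !y10) — y4 is true.
  19. (!y6 || y4 || !y7) — y4 is true.
  20. (!y4 || !y1 || !y5) — !y5 is true.
  21. (y11 || y7 || y2) — y2 is true.
  22. (!y3 || !y8 || !y9) — !y3 is true.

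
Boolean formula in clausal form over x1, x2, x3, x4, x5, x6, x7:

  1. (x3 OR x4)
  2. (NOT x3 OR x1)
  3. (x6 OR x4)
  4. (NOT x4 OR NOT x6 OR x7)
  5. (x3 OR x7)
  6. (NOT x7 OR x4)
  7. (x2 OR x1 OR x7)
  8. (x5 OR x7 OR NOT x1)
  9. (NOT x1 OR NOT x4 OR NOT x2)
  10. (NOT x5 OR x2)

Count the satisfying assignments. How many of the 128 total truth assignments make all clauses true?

Split on x4, then x7.
  x4=T, x7=T: x6 free; 5 ways for (x1,x2,x3,x5) × 2^1 = 10.
  x4=T, x7=F: a clause becomes empty — 0.
  x4=F, x7=T: a clause becomes empty — 0.
  x4=F, x7=F: remaining (x1,x2,x3,x5,x6) ∈ {(T,T,T,T,T)} — 1.
Total: 10 + 0 + 0 + 1 = 11.

11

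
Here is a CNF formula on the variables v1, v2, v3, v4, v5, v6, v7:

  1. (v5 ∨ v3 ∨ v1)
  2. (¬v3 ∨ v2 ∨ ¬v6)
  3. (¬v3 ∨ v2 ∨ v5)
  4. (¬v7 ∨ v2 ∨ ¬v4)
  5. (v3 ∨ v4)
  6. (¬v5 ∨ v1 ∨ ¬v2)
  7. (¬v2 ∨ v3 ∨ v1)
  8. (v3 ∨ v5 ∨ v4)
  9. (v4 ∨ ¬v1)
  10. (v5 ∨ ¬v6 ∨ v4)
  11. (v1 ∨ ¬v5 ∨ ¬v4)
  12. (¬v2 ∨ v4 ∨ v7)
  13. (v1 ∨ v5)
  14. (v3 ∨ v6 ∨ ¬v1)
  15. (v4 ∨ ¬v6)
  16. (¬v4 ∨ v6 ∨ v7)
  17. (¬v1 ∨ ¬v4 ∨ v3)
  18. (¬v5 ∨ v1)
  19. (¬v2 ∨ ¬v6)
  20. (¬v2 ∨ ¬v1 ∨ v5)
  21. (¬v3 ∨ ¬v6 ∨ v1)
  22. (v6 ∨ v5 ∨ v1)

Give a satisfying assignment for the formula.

v1=T, v2=T, v3=T, v4=T, v5=T, v6=F, v7=T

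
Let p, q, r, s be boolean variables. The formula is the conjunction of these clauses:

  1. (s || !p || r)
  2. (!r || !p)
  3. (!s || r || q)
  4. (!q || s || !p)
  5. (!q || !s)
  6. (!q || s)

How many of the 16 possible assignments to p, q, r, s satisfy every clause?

3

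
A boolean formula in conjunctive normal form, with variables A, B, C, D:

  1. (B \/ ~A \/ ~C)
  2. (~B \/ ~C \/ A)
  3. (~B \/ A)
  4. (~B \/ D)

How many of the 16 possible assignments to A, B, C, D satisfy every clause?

8

The models are:
  A=0 B=0 C=0 D=0
  A=0 B=0 C=0 D=1
  A=0 B=0 C=1 D=0
  A=0 B=0 C=1 D=1
  A=1 B=0 C=0 D=0
  A=1 B=0 C=0 D=1
  A=1 B=1 C=0 D=1
  A=1 B=1 C=1 D=1
Count: 8.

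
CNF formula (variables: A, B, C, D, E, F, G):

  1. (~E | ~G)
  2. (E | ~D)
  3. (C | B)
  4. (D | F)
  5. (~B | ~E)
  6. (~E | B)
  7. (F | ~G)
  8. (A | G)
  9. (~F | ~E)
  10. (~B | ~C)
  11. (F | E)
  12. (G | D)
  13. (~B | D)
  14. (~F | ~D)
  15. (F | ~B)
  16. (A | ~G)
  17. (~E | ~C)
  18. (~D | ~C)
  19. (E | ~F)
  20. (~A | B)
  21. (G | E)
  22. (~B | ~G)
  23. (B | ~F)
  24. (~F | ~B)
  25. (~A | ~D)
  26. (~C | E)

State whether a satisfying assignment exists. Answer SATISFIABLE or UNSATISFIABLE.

B = True:
  propagation gives E=False, D=False; an empty clause results — contradiction.
B = False:
  propagation gives C=True, E=False; an empty clause results — contradiction.
Every branch closes, so no satisfying assignment exists.

UNSATISFIABLE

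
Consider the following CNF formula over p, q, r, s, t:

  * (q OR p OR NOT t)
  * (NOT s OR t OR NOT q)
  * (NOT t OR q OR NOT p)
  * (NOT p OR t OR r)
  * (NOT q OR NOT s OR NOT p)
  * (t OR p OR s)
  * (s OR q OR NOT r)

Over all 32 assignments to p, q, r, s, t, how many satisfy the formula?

10

Split on p, then q.
  p=T, q=T: remaining (r,s,t) ∈ {(F,F,T); (T,F,F); (T,F,T)} — 3.
  p=T, q=F: remaining (r,s,t) ∈ {(T,T,F)} — 1.
  p=F, q=T: remaining (r,s,t) ∈ {(F,F,T); (F,T,T); (T,F,T); (T,T,T)} — 4.
  p=F, q=F: remaining (r,s,t) ∈ {(F,T,F); (T,T,F)} — 2.
Total: 3 + 1 + 4 + 2 = 10.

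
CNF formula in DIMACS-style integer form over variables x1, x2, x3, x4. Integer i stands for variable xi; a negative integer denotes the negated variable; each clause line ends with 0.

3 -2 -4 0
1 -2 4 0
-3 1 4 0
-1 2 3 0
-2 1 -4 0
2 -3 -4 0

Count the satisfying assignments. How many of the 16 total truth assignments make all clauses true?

The models are:
  x1=F x2=F x3=F x4=F
  x1=F x2=F x3=F x4=T
  x1=T x2=F x3=T x4=F
  x1=T x2=T x3=F x4=F
  x1=T x2=T x3=T x4=F
  x1=T x2=T x3=T x4=T
That's 6 in total.

6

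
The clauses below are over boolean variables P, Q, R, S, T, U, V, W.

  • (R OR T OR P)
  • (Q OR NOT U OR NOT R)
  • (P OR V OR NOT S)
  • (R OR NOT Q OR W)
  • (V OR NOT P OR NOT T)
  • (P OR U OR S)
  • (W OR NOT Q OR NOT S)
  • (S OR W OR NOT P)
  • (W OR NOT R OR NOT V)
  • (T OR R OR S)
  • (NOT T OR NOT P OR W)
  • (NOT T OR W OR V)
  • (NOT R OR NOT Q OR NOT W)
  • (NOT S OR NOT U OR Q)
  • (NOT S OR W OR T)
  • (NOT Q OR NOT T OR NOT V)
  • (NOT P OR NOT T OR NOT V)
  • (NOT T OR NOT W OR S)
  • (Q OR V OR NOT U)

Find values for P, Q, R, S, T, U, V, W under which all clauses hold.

Branch on P: take P = True.
Set Q = True and propagate.
Branch on R: take R = False.
  then W is forced to True.
The remaining clauses are satisfied by S = True, T = False, U = True, V = True.
Every clause has at least one true literal under this assignment.

P=T, Q=T, R=F, S=T, T=F, U=T, V=T, W=T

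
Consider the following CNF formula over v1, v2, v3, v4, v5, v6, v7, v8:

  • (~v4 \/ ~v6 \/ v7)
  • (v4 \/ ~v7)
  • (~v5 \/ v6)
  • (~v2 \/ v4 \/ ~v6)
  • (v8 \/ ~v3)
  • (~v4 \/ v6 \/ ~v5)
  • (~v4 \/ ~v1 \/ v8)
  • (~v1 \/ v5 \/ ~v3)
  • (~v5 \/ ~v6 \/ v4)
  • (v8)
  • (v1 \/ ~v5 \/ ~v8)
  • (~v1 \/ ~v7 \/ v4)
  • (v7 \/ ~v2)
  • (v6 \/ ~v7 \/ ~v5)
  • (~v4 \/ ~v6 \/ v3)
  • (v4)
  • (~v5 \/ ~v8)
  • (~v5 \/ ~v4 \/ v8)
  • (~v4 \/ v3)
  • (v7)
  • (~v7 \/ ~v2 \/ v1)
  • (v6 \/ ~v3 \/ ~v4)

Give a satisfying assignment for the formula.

v1=False, v2=False, v3=True, v4=True, v5=False, v6=True, v7=True, v8=True

The clause (v8) is unit: v8 must be True.
(v4) is a unit clause, so v4 = True.
Unit propagation: (~v5) forces v5 = False.
The clause (v3) is unit: v3 must be True.
The clause (~v1) is unit: v1 must be False.
(v7) is a unit clause, so v7 = True.
The clause (~v2) is unit: v2 must be False.
(v6) is a unit clause, so v6 = True.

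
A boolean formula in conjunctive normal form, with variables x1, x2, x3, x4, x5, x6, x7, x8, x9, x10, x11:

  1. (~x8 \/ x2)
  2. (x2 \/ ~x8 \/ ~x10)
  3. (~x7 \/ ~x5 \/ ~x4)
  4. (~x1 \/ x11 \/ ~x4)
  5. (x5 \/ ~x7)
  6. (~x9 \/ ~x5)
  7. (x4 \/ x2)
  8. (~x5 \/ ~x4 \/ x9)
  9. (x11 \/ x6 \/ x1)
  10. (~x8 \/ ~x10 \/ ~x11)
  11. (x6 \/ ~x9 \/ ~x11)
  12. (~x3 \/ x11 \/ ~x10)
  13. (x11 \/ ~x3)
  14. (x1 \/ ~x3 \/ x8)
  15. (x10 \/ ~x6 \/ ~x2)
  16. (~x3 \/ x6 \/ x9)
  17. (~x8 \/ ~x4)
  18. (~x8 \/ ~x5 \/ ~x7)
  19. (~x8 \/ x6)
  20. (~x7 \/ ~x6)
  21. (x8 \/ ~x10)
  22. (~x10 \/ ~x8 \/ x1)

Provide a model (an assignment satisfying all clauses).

x1=False, x2=True, x3=False, x4=False, x5=True, x6=False, x7=True, x8=False, x9=False, x10=False, x11=True

Check each clause:
  1. (x2 \/ ~x8) — ~x8 is true.
  2. (x2 \/ ~x8 \/ ~x10) — ~x8 is true.
  3. (~x5 \/ ~x4 \/ ~x7) — ~x4 is true.
  4. (~x1 \/ x11 \/ ~x4) — x11 is true.
  5. (x5 \/ ~x7) — x5 is true.
  6. (~x9 \/ ~x5) — ~x9 is true.
  7. (x4 \/ x2) — x2 is true.
  8. (x9 \/ ~x4 \/ ~x5) — ~x4 is true.
  9. (x1 \/ x6 \/ x11) — x11 is true.
  10. (~x10 \/ ~x11 \/ ~x8) — ~x8 is true.
  11. (x6 \/ ~x11 \/ ~x9) — ~x9 is true.
  12. (~x3 \/ x11 \/ ~x10) — x11 is true.
  13. (~x3 \/ x11) — x11 is true.
  14. (~x3 \/ x8 \/ x1) — ~x3 is true.
  15. (~x2 \/ ~x6 \/ x10) — ~x6 is true.
  16. (x9 \/ x6 \/ ~x3) — ~x3 is true.
  17. (~x8 \/ ~x4) — ~x8 is true.
  18. (~x5 \/ ~x7 \/ ~x8) — ~x8 is true.
  19. (x6 \/ ~x8) — ~x8 is true.
  20. (~x6 \/ ~x7) — ~x6 is true.
  21. (~x10 \/ x8) — ~x10 is true.
  22. (~x8 \/ ~x10 \/ x1) — ~x8 is true.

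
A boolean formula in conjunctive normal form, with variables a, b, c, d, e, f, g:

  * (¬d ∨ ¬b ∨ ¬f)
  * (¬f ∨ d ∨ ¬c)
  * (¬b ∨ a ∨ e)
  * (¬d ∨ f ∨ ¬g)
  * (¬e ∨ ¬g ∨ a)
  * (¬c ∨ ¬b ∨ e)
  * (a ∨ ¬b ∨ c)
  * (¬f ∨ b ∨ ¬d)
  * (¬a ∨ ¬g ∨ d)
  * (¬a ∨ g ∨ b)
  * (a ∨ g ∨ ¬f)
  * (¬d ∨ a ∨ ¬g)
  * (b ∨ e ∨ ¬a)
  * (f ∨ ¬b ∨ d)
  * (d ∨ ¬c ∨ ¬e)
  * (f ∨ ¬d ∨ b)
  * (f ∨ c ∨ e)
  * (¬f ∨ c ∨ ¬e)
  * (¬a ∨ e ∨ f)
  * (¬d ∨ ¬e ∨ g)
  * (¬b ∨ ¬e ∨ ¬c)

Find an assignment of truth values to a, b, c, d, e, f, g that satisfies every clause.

Try a = False.
Set b = False and propagate.
For the remaining variables, c = True, d = False, e = False, f = False, g = True works.
Every clause has at least one true literal under this assignment.

a=F, b=F, c=T, d=F, e=F, f=F, g=T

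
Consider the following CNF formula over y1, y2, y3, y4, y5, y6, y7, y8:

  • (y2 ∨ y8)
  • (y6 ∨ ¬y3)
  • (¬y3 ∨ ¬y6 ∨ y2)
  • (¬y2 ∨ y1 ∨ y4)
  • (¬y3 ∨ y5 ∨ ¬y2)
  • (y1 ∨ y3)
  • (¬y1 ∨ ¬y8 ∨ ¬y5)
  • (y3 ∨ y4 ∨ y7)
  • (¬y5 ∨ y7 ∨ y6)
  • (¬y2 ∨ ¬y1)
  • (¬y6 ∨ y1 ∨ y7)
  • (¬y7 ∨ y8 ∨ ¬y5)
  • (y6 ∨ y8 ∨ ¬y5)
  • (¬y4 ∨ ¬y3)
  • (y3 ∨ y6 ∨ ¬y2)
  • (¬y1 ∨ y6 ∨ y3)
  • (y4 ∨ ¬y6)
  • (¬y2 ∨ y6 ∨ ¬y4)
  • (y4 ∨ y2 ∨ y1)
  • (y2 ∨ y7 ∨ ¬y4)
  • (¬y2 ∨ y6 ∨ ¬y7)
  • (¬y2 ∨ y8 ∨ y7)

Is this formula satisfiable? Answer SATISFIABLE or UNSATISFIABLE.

SATISFIABLE

Set y1 = True and propagate.
  then y2 is forced to False.
  then y8 is forced to True.
  then y5 is forced to False.
Try y3 = False.
  then y6 is forced to True.
  then y4 is forced to True.
  then y7 is forced to True.
So y1=1, y2=0, y3=0, y4=1, y5=0, y6=1, y7=1, y8=1 is a satisfying assignment.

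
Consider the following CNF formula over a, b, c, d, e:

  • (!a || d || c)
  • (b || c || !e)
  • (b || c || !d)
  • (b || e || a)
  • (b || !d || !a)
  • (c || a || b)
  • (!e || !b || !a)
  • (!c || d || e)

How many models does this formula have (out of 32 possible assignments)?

12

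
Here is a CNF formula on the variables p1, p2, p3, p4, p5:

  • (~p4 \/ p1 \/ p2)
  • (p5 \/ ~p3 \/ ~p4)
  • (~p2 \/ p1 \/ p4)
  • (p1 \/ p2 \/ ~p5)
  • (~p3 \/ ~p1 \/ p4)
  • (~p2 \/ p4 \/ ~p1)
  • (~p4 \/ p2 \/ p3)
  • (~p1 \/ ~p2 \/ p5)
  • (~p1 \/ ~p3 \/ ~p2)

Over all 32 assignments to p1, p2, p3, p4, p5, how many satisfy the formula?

Case analysis on p1 and p2:
  p1=1, p2=1: remaining (p3,p4,p5) ∈ {(0,1,1)} — 1.
  p1=1, p2=0: remaining (p3,p4,p5) ∈ {(0,0,0); (0,0,1); (1,1,1)} — 3.
  p1=0, p2=1: remaining (p3,p4,p5) ∈ {(0,1,0); (0,1,1); (1,1,1)} — 3.
  p1=0, p2=0: remaining (p3,p4,p5) ∈ {(0,0,0); (1,0,0)} — 2.
Total: 1 + 3 + 3 + 2 = 9.

9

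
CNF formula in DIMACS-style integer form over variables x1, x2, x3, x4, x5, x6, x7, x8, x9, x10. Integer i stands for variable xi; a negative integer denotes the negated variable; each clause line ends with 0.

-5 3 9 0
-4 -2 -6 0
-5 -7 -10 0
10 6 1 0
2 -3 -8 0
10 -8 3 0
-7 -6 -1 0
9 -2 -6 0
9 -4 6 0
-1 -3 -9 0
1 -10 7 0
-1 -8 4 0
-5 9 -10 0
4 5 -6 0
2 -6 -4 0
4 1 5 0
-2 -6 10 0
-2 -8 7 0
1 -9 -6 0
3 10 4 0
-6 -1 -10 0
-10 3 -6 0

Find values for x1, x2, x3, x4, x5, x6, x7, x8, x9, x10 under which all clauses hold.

x1=F, x2=T, x3=T, x4=T, x5=F, x6=F, x7=T, x8=F, x9=T, x10=T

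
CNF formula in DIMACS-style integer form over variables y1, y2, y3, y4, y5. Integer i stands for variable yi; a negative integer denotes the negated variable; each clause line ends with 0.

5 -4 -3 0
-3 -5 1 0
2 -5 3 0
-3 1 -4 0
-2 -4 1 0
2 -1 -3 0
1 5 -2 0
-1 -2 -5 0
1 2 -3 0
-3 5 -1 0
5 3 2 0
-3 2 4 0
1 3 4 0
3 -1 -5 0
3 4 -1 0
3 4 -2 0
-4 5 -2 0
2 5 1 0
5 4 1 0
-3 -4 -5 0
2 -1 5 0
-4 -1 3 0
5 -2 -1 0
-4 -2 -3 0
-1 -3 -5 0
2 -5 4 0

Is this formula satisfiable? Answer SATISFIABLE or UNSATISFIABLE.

y1 = True:
  y3 = True:
    propagation gives y2=True, y5=False; an empty clause results — contradiction.
  y3 = False:
    propagation gives y5=False, y2=True; an empty clause results — contradiction.
y1 = False:
  y2 = True:
    propagation gives y4=False, y5=True, y3=False; an empty clause results — contradiction.
  y2 = False:
    propagation gives y3=False, y5=False; an empty clause results — contradiction.
Every branch closes, so no satisfying assignment exists.

UNSATISFIABLE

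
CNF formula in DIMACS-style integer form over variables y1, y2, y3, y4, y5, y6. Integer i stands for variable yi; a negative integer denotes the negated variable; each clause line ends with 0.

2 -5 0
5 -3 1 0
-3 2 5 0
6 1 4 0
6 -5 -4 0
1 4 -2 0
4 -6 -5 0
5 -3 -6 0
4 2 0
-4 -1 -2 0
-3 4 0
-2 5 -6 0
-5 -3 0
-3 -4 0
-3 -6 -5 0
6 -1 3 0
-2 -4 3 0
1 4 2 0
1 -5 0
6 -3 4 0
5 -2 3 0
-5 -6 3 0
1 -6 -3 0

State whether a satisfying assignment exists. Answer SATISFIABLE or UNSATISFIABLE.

SATISFIABLE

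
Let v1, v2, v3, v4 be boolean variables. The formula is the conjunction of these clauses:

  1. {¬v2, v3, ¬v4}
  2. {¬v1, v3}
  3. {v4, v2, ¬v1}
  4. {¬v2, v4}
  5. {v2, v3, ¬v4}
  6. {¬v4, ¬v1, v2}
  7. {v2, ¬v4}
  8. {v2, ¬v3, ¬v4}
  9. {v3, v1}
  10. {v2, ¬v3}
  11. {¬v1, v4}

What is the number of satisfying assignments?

Satisfying assignments:
  v1=0 v2=1 v3=1 v4=1
  v1=1 v2=1 v3=1 v4=1
That's 2 in total.

2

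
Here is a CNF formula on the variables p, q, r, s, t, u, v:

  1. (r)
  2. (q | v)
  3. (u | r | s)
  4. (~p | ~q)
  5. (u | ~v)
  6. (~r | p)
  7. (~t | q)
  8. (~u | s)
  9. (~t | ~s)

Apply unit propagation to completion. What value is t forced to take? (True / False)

False

(r) stands alone — r = True.
In (~r | p), ~r is now false; p must hold, so p = True.
(~p | ~q): since p = True, the clause reduces to (~q). q = False.
(v | q) with q = False leaves only v, so v = True.
From (~v | u) and v = True: u = True.
In (~t | q), q is now false; ~t must hold, so t = False.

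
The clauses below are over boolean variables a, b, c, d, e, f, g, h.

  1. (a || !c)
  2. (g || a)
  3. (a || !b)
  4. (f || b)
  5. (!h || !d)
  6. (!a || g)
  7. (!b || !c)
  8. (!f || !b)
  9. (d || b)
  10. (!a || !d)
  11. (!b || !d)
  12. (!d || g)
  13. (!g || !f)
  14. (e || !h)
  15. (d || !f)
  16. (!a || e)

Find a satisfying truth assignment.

c occurs only negated in the remaining clauses — set c = False.
e occurs only positively in the remaining clauses — set e = True.
Set a = True and propagate.
  then g is forced to True.
  then d is forced to False.
  then b is forced to True.
  then f is forced to False.
h is now unconstrained; take h = False.

a = 1, b = 1, c = 0, d = 0, e = 1, f = 0, g = 1, h = 0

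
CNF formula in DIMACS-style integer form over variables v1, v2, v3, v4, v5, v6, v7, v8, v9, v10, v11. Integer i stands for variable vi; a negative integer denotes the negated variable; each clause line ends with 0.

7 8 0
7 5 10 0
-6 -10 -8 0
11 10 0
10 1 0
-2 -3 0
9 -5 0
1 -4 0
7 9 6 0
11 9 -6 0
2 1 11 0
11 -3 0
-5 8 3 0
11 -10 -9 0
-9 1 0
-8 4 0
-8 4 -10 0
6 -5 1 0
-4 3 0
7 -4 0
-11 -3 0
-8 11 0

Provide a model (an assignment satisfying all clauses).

v1=T, v2=F, v3=F, v4=F, v5=F, v6=F, v7=T, v8=F, v9=F, v10=T, v11=F

Pure literal: v1 appears only positively; assign v1 = True.
v7 occurs only positively in the remaining clauses — set v7 = True.
Set v2 = False and propagate.
Set v3 = False and propagate.
  then v4 is forced to False.
  then v8 is forced to False.
  then v5 is forced to False.
Set v6 = False and propagate.
For the remaining variables, v9 = False, v10 = True, v11 = False works.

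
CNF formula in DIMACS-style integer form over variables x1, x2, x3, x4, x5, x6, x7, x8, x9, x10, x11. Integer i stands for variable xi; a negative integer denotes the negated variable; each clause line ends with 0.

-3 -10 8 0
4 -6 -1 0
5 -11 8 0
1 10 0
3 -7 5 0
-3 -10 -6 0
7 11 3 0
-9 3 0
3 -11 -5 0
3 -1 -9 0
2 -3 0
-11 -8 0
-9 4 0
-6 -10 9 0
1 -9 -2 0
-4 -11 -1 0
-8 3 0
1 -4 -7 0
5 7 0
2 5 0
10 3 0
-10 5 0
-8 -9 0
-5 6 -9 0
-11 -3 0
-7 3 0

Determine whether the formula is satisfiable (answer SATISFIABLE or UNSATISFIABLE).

Set x1 = True and propagate.
For the remaining variables, x2 = True, x3 = True, x4 = True, x5 = False, x6 = False, x7 = True, x8 = False, x9 = False, x10 = False, x11 = False works.
So x1 = True, x2 = True, x3 = True, x4 = True, x5 = False, x6 = False, x7 = True, x8 = False, x9 = False, x10 = False, x11 = False is a satisfying assignment.

SATISFIABLE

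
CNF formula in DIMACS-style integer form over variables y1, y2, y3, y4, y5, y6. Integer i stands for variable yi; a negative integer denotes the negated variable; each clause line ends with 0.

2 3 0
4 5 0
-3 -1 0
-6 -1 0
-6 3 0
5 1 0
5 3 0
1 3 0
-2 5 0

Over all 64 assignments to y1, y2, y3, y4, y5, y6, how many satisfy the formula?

Split on y3, then y1.
  y3=T, y1=T: a clause becomes empty — 0.
  y3=T, y1=F: forces y5=T; y2, y4, y6 free → 2^3 = 8.
  y3=F, y1=T: remaining (y2,y4,y5,y6) ∈ {(T,F,T,F); (T,T,T,F)} — 2.
  y3=F, y1=F: a clause becomes empty — 0.
Total: 0 + 8 + 2 + 0 = 10.

10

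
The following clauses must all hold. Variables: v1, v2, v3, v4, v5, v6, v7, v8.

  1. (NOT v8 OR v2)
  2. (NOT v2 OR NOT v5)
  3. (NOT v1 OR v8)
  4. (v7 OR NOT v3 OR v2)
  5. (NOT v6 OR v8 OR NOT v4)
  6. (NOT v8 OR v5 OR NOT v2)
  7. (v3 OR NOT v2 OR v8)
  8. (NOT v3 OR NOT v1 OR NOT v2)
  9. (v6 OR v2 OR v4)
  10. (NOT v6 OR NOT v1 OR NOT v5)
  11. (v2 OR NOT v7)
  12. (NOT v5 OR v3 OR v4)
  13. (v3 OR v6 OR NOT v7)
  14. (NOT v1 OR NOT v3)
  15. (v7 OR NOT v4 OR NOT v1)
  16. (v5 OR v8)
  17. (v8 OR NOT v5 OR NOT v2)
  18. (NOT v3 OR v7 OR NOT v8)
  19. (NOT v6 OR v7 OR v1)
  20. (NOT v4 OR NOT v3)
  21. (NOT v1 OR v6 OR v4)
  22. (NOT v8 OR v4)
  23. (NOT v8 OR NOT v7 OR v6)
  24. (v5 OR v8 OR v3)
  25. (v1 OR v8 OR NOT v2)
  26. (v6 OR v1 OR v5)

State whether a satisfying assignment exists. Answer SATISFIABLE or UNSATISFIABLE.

SATISFIABLE

Try v1 = False.
Try v2 = False.
  then v8 is forced to False.
  then v7 is forced to False.
  then v3 is forced to False.
  then v5 is forced to True.
  then v4 is forced to True.
  then v6 is forced to False.
So v1=False, v2=False, v3=False, v4=True, v5=True, v6=False, v7=False, v8=False is a satisfying assignment.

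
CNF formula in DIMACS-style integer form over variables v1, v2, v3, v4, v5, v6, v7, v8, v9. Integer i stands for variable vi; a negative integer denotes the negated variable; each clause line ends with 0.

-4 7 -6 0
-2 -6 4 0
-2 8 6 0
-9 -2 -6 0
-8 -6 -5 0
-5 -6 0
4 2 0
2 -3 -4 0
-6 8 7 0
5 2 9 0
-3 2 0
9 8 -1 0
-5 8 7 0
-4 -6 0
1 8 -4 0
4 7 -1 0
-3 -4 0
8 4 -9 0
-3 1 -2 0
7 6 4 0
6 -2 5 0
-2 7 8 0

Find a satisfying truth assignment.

v1 = False, v2 = False, v3 = False, v4 = True, v5 = False, v6 = False, v7 = False, v8 = True, v9 = True

v3 occurs only negated in the remaining clauses — set v3 = False.
Set v1 = False and propagate.
Set v2 = False and propagate.
  then v4 is forced to True.
  then v6 is forced to False.
  then v8 is forced to True.
Set v5 = False and propagate.
  then v9 is forced to True.
v7 is now unconstrained; take v7 = False.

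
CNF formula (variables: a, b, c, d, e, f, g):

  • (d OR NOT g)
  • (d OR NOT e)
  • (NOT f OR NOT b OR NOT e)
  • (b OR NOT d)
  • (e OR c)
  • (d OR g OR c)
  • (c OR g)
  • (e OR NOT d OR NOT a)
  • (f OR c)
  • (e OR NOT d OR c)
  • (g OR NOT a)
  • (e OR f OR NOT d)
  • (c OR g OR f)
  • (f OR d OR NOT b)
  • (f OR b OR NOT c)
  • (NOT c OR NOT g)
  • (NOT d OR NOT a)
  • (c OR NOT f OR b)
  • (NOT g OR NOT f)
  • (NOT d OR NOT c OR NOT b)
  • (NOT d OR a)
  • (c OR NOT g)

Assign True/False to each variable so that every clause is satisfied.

a=0, b=1, c=1, d=0, e=0, f=1, g=0

Set a = False and propagate.
  then d is forced to False.
  then g is forced to False.
  then e is forced to False.
  then c is forced to True.
For the remaining variables, b = True, f = True works.
Every clause has at least one true literal under this assignment.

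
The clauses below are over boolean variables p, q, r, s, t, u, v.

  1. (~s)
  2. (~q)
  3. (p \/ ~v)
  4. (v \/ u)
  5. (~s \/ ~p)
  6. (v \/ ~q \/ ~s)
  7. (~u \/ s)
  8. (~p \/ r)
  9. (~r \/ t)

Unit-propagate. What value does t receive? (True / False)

True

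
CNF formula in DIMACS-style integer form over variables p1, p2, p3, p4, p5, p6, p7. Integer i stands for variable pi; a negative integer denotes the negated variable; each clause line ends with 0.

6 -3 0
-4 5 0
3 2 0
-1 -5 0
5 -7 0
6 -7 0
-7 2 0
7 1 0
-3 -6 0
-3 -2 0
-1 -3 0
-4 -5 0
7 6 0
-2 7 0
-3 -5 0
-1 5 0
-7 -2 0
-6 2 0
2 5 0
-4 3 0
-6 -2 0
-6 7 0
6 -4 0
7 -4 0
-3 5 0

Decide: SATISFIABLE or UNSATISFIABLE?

p7 = True:
  propagation gives p5=True, p1=False, p6=True, p2=True; an empty clause results — contradiction.
p7 = False:
  propagation gives p1=True, p5=False; an empty clause results — contradiction.
Every branch closes, so no satisfying assignment exists.

UNSATISFIABLE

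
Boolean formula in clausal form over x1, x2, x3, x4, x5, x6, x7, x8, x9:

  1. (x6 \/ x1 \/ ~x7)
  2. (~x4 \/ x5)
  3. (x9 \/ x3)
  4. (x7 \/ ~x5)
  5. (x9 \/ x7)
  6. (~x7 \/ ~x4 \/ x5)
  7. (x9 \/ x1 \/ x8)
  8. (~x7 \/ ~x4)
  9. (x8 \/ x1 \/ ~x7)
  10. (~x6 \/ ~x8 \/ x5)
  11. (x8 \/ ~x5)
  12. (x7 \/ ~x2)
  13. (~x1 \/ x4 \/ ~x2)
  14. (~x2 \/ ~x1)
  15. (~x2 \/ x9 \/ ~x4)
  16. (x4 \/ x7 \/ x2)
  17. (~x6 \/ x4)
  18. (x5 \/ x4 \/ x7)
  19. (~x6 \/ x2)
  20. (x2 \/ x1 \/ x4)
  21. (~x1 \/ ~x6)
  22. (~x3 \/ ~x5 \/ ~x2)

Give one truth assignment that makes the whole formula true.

x1=T, x2=F, x3=F, x4=F, x5=F, x6=F, x7=T, x8=T, x9=T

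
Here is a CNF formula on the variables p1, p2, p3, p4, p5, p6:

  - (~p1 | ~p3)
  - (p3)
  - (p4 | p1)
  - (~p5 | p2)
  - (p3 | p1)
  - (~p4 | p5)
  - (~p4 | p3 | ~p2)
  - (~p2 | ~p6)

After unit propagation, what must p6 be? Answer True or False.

(p3) stands alone — p3 = True.
(~p1 | ~p3) with p3 = True leaves only ~p1, so p1 = False.
(p1 | p4): since p1 = False, the clause reduces to (p4). p4 = True.
From (p5 | ~p4) and p4 = True: p5 = True.
(~p5 | p2): since p5 = True, the clause reduces to (p2). p2 = True.
(~p6 | ~p2) with p2 = True leaves only ~p6, so p6 = False.

False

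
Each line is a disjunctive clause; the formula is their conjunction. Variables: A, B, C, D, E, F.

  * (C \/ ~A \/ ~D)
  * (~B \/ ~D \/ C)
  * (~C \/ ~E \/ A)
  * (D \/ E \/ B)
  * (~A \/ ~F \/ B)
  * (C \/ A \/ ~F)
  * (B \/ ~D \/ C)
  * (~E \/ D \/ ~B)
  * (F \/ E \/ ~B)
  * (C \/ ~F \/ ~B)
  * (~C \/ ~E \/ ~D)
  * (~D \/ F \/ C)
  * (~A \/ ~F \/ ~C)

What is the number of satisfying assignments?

8

Case analysis on C and B:
  C=1, B=1: remaining (A,D,E,F) ∈ {(0,0,0,1); (0,1,0,1)} — 2.
  C=1, B=0: remaining (A,D,E,F) ∈ {(0,1,0,0); (0,1,0,1); (1,0,1,0); (1,1,0,0)} — 4.
  C=0, B=1: a clause becomes empty — 0.
  C=0, B=0: remaining (A,D,E,F) ∈ {(0,0,1,0); (1,0,1,0)} — 2.
Total: 2 + 4 + 0 + 2 = 8.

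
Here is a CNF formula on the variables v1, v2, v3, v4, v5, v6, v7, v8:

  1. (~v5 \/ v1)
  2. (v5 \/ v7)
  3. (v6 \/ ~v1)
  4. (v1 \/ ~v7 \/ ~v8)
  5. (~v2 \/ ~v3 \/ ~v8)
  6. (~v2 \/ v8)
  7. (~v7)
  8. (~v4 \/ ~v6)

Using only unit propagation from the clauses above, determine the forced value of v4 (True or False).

False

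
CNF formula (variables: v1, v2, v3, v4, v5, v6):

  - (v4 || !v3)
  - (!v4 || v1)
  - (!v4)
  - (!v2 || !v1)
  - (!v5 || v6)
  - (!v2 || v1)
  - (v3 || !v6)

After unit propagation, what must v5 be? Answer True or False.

Unit clause (!v4) sets v4 = False.
From (!v3 || v4) and v4 = False: v3 = False.
(!v6 || v3): since v3 = False, the clause reduces to (!v6). v6 = False.
(v6 || !v5): since v6 = False, the clause reduces to (!v5). v5 = False.

False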